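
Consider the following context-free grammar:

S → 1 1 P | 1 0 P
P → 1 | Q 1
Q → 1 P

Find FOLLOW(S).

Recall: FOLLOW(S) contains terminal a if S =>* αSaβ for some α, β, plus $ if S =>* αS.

We compute FOLLOW(S) using the standard algorithm.
FOLLOW(S) starts with {$}.
FIRST(P) = {1}
FIRST(Q) = {1}
FIRST(S) = {1}
FOLLOW(P) = {$, 1}
FOLLOW(Q) = {1}
FOLLOW(S) = {$}
Therefore, FOLLOW(S) = {$}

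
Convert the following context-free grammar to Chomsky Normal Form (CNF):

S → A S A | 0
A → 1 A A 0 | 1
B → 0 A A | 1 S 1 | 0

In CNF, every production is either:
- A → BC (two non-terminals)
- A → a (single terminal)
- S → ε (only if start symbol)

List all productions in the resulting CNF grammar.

S → 0; T1 → 1; T0 → 0; A → 1; B → 0; S → A X0; X0 → S A; A → T1 X1; X1 → A X2; X2 → A T0; B → T0 X3; X3 → A A; B → T1 X4; X4 → S T1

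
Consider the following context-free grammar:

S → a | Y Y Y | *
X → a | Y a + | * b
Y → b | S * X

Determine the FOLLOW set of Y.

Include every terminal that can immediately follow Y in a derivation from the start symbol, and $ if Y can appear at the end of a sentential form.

We compute FOLLOW(Y) using the standard algorithm.
FOLLOW(S) starts with {$}.
FIRST(S) = {*, a, b}
FIRST(X) = {*, a, b}
FIRST(Y) = {*, a, b}
FOLLOW(S) = {$, *}
FOLLOW(X) = {$, *, a, b}
FOLLOW(Y) = {$, *, a, b}
Therefore, FOLLOW(Y) = {$, *, a, b}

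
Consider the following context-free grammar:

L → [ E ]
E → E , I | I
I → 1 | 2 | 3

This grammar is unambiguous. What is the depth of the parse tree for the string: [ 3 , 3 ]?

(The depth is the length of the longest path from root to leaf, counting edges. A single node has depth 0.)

4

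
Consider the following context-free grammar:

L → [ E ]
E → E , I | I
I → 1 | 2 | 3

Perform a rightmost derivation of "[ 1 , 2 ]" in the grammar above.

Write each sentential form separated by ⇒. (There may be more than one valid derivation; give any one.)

L ⇒ [ E ] ⇒ [ E , I ] ⇒ [ E , 2 ] ⇒ [ I , 2 ] ⇒ [ 1 , 2 ]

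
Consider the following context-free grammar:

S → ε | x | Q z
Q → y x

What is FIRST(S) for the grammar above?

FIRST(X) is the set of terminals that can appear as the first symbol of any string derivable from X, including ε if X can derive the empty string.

We compute FIRST(S) using the standard algorithm.
FIRST(Q) = {y}
FIRST(S) = {x, y, ε}
Therefore, FIRST(S) = {x, y, ε}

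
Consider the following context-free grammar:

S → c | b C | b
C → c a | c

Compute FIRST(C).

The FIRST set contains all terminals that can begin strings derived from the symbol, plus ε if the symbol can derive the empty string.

We compute FIRST(C) using the standard algorithm.
FIRST(C) = {c}
FIRST(S) = {b, c}
Therefore, FIRST(C) = {c}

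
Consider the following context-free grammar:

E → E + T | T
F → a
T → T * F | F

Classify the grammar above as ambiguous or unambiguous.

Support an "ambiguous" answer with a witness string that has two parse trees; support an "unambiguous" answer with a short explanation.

Unambiguous - every string in the language has a unique parse tree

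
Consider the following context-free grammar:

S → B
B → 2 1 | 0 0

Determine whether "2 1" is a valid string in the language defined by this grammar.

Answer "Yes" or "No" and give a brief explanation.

Yes - a valid derivation exists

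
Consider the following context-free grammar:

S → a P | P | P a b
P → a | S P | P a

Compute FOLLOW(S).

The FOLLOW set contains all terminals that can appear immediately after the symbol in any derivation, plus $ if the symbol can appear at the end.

We compute FOLLOW(S) using the standard algorithm.
FOLLOW(S) starts with {$}.
FIRST(P) = {a}
FIRST(S) = {a}
FOLLOW(P) = {$, a}
FOLLOW(S) = {$, a}
Therefore, FOLLOW(S) = {$, a}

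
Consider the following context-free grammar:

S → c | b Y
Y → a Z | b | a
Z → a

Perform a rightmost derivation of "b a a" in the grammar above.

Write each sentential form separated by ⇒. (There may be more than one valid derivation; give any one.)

S ⇒ b Y ⇒ b a Z ⇒ b a a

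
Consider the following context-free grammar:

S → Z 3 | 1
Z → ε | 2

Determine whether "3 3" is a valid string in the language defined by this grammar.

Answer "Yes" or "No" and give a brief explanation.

No - no valid derivation exists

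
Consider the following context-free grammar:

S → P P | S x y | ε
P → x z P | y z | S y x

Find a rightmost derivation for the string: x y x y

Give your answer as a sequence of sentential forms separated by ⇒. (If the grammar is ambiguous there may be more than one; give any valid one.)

S ⇒ S x y ⇒ S x y x y ⇒ x y x y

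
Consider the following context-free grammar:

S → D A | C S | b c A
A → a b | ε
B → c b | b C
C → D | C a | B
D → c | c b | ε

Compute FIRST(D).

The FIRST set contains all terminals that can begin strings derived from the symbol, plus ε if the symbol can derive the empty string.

We compute FIRST(D) using the standard algorithm.
FIRST(A) = {a, ε}
FIRST(B) = {b, c}
FIRST(C) = {a, b, c, ε}
FIRST(D) = {c, ε}
FIRST(S) = {a, b, c, ε}
Therefore, FIRST(D) = {c, ε}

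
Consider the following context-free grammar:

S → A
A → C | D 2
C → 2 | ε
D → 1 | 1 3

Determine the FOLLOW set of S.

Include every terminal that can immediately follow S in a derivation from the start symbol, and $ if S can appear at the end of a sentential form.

We compute FOLLOW(S) using the standard algorithm.
FOLLOW(S) starts with {$}.
FIRST(A) = {1, 2, ε}
FIRST(C) = {2, ε}
FIRST(D) = {1}
FIRST(S) = {1, 2, ε}
FOLLOW(A) = {$}
FOLLOW(C) = {$}
FOLLOW(D) = {2}
FOLLOW(S) = {$}
Therefore, FOLLOW(S) = {$}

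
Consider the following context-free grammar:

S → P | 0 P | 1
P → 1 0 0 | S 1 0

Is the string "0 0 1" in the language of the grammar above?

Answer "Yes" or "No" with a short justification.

No - no valid derivation exists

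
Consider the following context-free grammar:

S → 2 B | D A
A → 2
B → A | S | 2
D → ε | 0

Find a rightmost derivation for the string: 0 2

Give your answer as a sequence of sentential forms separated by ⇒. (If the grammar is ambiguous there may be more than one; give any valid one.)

S ⇒ D A ⇒ D 2 ⇒ 0 2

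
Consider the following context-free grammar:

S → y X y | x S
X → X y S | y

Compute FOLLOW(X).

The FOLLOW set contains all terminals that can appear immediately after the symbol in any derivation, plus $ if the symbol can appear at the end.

We compute FOLLOW(X) using the standard algorithm.
FOLLOW(S) starts with {$}.
FIRST(S) = {x, y}
FIRST(X) = {y}
FOLLOW(S) = {$, y}
FOLLOW(X) = {y}
Therefore, FOLLOW(X) = {y}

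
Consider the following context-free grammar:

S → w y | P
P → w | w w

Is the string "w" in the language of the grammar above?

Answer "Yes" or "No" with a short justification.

Yes - a valid derivation exists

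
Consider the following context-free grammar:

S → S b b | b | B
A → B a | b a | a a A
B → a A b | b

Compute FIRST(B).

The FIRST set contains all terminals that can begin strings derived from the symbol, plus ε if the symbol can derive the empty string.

We compute FIRST(B) using the standard algorithm.
FIRST(A) = {a, b}
FIRST(B) = {a, b}
FIRST(S) = {a, b}
Therefore, FIRST(B) = {a, b}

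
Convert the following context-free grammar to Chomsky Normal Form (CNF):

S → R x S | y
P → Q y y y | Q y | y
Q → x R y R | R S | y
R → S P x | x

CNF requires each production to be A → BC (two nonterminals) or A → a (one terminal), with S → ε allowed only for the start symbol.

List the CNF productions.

TX → x; S → y; TY → y; P → y; Q → y; R → x; S → R X0; X0 → TX S; P → Q X1; X1 → TY X2; X2 → TY TY; P → Q TY; Q → TX X3; X3 → R X4; X4 → TY R; Q → R S; R → S X5; X5 → P TX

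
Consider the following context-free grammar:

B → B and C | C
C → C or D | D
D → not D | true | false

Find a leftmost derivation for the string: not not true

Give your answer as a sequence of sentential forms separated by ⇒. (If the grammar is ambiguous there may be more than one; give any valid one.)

B ⇒ C ⇒ D ⇒ not D ⇒ not not D ⇒ not not true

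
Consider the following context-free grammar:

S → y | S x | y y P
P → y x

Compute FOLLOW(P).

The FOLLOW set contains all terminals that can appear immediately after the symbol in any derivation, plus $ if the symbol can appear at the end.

We compute FOLLOW(P) using the standard algorithm.
FOLLOW(S) starts with {$}.
FIRST(P) = {y}
FIRST(S) = {y}
FOLLOW(P) = {$, x}
FOLLOW(S) = {$, x}
Therefore, FOLLOW(P) = {$, x}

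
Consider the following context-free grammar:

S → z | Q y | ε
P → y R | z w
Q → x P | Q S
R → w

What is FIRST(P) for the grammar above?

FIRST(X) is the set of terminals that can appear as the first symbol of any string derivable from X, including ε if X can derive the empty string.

We compute FIRST(P) using the standard algorithm.
FIRST(P) = {y, z}
FIRST(Q) = {x}
FIRST(R) = {w}
FIRST(S) = {x, z, ε}
Therefore, FIRST(P) = {y, z}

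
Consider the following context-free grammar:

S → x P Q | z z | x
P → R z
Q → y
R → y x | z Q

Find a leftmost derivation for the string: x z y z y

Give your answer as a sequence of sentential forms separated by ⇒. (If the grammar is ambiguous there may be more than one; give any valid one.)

S ⇒ x P Q ⇒ x R z Q ⇒ x z Q z Q ⇒ x z y z Q ⇒ x z y z y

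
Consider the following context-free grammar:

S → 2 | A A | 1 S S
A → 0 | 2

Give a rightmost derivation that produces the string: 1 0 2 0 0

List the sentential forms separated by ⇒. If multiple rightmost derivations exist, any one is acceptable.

S ⇒ 1 S S ⇒ 1 S A A ⇒ 1 S A 0 ⇒ 1 S 0 0 ⇒ 1 A A 0 0 ⇒ 1 A 2 0 0 ⇒ 1 0 2 0 0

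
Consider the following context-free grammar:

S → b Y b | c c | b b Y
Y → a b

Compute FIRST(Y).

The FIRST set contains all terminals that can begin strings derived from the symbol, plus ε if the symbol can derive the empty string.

We compute FIRST(Y) using the standard algorithm.
FIRST(S) = {b, c}
FIRST(Y) = {a}
Therefore, FIRST(Y) = {a}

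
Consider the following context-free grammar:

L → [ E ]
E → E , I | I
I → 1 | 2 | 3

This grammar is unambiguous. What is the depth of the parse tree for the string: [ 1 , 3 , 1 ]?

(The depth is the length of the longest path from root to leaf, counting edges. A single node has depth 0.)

5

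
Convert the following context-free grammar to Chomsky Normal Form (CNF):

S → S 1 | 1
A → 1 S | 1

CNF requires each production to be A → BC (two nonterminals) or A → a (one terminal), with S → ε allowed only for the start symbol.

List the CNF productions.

T1 → 1; S → 1; A → 1; S → S T1; A → T1 S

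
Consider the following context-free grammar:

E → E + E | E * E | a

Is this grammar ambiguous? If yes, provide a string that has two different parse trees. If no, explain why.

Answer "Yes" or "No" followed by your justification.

Yes - the string 'a + a + a * a + a' has two distinct leftmost derivations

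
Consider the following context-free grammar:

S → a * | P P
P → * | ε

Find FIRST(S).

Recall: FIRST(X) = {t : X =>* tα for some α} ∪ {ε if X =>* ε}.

We compute FIRST(S) using the standard algorithm.
FIRST(P) = {*, ε}
FIRST(S) = {*, a, ε}
Therefore, FIRST(S) = {*, a, ε}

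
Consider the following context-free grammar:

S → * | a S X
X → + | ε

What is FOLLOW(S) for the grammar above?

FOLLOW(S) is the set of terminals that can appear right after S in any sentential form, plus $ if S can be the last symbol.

We compute FOLLOW(S) using the standard algorithm.
FOLLOW(S) starts with {$}.
FIRST(S) = {*, a}
FIRST(X) = {+, ε}
FOLLOW(S) = {$, +}
FOLLOW(X) = {$, +}
Therefore, FOLLOW(S) = {$, +}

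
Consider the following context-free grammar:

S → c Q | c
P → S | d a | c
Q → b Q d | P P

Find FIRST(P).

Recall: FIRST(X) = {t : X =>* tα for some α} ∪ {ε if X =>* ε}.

We compute FIRST(P) using the standard algorithm.
FIRST(P) = {c, d}
FIRST(Q) = {b, c, d}
FIRST(S) = {c}
Therefore, FIRST(P) = {c, d}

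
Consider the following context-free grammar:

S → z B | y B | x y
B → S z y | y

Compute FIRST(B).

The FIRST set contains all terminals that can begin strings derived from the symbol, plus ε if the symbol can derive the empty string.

We compute FIRST(B) using the standard algorithm.
FIRST(B) = {x, y, z}
FIRST(S) = {x, y, z}
Therefore, FIRST(B) = {x, y, z}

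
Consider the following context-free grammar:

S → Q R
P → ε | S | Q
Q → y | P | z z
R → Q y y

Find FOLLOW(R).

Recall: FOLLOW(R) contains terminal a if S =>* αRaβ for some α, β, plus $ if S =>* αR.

We compute FOLLOW(R) using the standard algorithm.
FOLLOW(S) starts with {$}.
FIRST(P) = {y, z, ε}
FIRST(Q) = {y, z, ε}
FIRST(R) = {y, z}
FIRST(S) = {y, z}
FOLLOW(P) = {y, z}
FOLLOW(Q) = {y, z}
FOLLOW(R) = {$, y, z}
FOLLOW(S) = {$, y, z}
Therefore, FOLLOW(R) = {$, y, z}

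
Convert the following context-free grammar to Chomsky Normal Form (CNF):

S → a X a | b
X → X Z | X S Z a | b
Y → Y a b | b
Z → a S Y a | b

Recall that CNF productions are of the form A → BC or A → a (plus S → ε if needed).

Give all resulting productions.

TA → a; S → b; X → b; TB → b; Y → b; Z → b; S → TA X0; X0 → X TA; X → X Z; X → X X1; X1 → S X2; X2 → Z TA; Y → Y X3; X3 → TA TB; Z → TA X4; X4 → S X5; X5 → Y TA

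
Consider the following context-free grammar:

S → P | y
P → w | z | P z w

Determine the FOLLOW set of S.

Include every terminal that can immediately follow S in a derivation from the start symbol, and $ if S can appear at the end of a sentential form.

We compute FOLLOW(S) using the standard algorithm.
FOLLOW(S) starts with {$}.
FIRST(P) = {w, z}
FIRST(S) = {w, y, z}
FOLLOW(P) = {$, z}
FOLLOW(S) = {$}
Therefore, FOLLOW(S) = {$}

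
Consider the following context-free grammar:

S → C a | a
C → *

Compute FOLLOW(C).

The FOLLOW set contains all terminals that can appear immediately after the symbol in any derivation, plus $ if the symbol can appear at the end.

We compute FOLLOW(C) using the standard algorithm.
FOLLOW(S) starts with {$}.
FIRST(C) = {*}
FIRST(S) = {*, a}
FOLLOW(C) = {a}
FOLLOW(S) = {$}
Therefore, FOLLOW(C) = {a}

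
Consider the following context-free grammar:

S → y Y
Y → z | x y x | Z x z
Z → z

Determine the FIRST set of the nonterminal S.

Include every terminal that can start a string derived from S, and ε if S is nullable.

We compute FIRST(S) using the standard algorithm.
FIRST(S) = {y}
FIRST(Y) = {x, z}
FIRST(Z) = {z}
Therefore, FIRST(S) = {y}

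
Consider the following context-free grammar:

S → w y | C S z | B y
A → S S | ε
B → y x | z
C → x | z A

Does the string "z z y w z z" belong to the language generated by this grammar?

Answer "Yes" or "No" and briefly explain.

No - no valid derivation exists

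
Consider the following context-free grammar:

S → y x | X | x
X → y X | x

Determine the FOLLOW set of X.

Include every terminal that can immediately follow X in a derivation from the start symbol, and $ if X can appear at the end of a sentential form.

We compute FOLLOW(X) using the standard algorithm.
FOLLOW(S) starts with {$}.
FIRST(S) = {x, y}
FIRST(X) = {x, y}
FOLLOW(S) = {$}
FOLLOW(X) = {$}
Therefore, FOLLOW(X) = {$}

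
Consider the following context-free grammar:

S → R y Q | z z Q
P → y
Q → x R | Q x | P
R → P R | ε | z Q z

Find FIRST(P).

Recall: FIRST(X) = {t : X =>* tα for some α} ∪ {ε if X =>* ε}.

We compute FIRST(P) using the standard algorithm.
FIRST(P) = {y}
FIRST(Q) = {x, y}
FIRST(R) = {y, z, ε}
FIRST(S) = {y, z}
Therefore, FIRST(P) = {y}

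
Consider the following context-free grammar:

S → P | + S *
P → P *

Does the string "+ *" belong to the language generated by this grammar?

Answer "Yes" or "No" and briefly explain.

No - no valid derivation exists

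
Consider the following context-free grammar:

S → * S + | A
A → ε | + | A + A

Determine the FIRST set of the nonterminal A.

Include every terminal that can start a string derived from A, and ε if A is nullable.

We compute FIRST(A) using the standard algorithm.
FIRST(A) = {+, ε}
FIRST(S) = {*, +, ε}
Therefore, FIRST(A) = {+, ε}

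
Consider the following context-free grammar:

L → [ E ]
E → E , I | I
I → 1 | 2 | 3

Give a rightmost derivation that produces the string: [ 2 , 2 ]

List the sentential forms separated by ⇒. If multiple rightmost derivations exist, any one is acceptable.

L ⇒ [ E ] ⇒ [ E , I ] ⇒ [ E , 2 ] ⇒ [ I , 2 ] ⇒ [ 2 , 2 ]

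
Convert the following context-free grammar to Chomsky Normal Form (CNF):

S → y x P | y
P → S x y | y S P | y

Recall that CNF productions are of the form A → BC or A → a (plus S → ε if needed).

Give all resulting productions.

TY → y; TX → x; S → y; P → y; S → TY X0; X0 → TX P; P → S X1; X1 → TX TY; P → TY X2; X2 → S P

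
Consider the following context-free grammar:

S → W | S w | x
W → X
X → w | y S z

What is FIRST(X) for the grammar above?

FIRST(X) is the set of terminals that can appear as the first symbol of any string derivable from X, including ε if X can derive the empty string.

We compute FIRST(X) using the standard algorithm.
FIRST(S) = {w, x, y}
FIRST(W) = {w, y}
FIRST(X) = {w, y}
Therefore, FIRST(X) = {w, y}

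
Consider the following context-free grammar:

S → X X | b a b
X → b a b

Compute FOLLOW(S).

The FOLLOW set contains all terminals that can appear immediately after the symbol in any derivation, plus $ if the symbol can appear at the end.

We compute FOLLOW(S) using the standard algorithm.
FOLLOW(S) starts with {$}.
FIRST(S) = {b}
FIRST(X) = {b}
FOLLOW(S) = {$}
FOLLOW(X) = {$, b}
Therefore, FOLLOW(S) = {$}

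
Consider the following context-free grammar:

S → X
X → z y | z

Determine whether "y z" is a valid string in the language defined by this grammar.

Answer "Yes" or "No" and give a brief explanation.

No - no valid derivation exists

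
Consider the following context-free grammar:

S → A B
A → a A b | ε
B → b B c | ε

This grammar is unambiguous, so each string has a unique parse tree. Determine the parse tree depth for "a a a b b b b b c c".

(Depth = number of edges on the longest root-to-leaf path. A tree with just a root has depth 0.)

5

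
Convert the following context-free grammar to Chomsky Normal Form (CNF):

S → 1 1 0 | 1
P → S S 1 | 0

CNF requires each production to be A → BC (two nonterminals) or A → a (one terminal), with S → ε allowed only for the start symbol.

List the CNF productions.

T1 → 1; T0 → 0; S → 1; P → 0; S → T1 X0; X0 → T1 T0; P → S X1; X1 → S T1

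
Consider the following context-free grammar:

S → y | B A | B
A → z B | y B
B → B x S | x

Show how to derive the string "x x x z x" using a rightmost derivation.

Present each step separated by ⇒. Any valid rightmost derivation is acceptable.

S ⇒ B A ⇒ B z B ⇒ B z x ⇒ B x S z x ⇒ B x B z x ⇒ B x x z x ⇒ x x x z x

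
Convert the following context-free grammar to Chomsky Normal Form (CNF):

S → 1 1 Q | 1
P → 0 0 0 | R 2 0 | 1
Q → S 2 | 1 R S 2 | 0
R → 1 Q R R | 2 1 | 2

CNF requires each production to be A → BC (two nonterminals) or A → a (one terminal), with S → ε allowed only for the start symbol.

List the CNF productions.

T1 → 1; S → 1; T0 → 0; T2 → 2; P → 1; Q → 0; R → 2; S → T1 X0; X0 → T1 Q; P → T0 X1; X1 → T0 T0; P → R X2; X2 → T2 T0; Q → S T2; Q → T1 X3; X3 → R X4; X4 → S T2; R → T1 X5; X5 → Q X6; X6 → R R; R → T2 T1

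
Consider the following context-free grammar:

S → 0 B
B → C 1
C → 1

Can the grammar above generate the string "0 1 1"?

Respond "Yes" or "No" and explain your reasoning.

Yes - a valid derivation exists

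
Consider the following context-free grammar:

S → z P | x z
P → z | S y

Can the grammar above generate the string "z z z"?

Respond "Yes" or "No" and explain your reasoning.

No - no valid derivation exists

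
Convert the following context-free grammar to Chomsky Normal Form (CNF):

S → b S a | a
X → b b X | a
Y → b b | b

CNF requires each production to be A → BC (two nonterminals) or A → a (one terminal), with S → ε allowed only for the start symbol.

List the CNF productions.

TB → b; TA → a; S → a; X → a; Y → b; S → TB X0; X0 → S TA; X → TB X1; X1 → TB X; Y → TB TB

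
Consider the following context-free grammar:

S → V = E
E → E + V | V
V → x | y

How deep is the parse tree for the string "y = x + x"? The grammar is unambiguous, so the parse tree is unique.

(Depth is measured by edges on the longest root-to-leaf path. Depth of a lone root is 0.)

4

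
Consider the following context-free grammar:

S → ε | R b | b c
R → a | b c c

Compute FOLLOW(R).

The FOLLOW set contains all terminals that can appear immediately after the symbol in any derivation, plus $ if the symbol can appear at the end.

We compute FOLLOW(R) using the standard algorithm.
FOLLOW(S) starts with {$}.
FIRST(R) = {a, b}
FIRST(S) = {a, b, ε}
FOLLOW(R) = {b}
FOLLOW(S) = {$}
Therefore, FOLLOW(R) = {b}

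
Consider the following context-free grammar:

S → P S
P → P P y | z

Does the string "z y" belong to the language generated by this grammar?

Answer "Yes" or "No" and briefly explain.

No - no valid derivation exists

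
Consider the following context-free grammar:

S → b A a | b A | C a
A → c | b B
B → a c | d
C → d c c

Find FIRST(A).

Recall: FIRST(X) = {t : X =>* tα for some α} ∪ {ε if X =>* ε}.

We compute FIRST(A) using the standard algorithm.
FIRST(A) = {b, c}
FIRST(B) = {a, d}
FIRST(C) = {d}
FIRST(S) = {b, d}
Therefore, FIRST(A) = {b, c}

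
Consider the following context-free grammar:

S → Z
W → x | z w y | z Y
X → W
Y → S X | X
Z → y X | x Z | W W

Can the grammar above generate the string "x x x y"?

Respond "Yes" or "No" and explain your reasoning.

No - no valid derivation exists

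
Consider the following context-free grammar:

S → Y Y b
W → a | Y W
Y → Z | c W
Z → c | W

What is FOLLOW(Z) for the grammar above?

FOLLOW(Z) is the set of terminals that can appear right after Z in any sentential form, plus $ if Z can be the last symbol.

We compute FOLLOW(Z) using the standard algorithm.
FOLLOW(S) starts with {$}.
FIRST(S) = {a, c}
FIRST(W) = {a, c}
FIRST(Y) = {a, c}
FIRST(Z) = {a, c}
FOLLOW(S) = {$}
FOLLOW(W) = {a, b, c}
FOLLOW(Y) = {a, b, c}
FOLLOW(Z) = {a, b, c}
Therefore, FOLLOW(Z) = {a, b, c}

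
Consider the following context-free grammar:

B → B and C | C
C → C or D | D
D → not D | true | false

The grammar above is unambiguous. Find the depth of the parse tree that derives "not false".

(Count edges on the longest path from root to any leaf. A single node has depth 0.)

4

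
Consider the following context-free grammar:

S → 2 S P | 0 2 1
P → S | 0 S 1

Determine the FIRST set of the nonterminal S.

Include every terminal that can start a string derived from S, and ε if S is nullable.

We compute FIRST(S) using the standard algorithm.
FIRST(P) = {0, 2}
FIRST(S) = {0, 2}
Therefore, FIRST(S) = {0, 2}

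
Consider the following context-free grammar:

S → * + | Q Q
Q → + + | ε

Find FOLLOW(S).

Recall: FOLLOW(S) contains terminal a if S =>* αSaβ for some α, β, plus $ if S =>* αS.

We compute FOLLOW(S) using the standard algorithm.
FOLLOW(S) starts with {$}.
FIRST(Q) = {+, ε}
FIRST(S) = {*, +, ε}
FOLLOW(Q) = {$, +}
FOLLOW(S) = {$}
Therefore, FOLLOW(S) = {$}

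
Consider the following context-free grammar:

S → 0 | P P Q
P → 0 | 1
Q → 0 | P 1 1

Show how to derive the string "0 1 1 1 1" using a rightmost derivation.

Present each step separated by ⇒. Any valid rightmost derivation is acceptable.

S ⇒ P P Q ⇒ P P P 1 1 ⇒ P P 1 1 1 ⇒ P 1 1 1 1 ⇒ 0 1 1 1 1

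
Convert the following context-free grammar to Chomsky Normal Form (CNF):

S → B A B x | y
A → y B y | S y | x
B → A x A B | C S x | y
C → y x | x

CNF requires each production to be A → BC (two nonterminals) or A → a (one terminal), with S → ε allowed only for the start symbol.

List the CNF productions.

TX → x; S → y; TY → y; A → x; B → y; C → x; S → B X0; X0 → A X1; X1 → B TX; A → TY X2; X2 → B TY; A → S TY; B → A X3; X3 → TX X4; X4 → A B; B → C X5; X5 → S TX; C → TY TX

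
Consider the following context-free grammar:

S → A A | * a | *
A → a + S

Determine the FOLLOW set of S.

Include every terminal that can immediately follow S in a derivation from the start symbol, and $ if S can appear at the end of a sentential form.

We compute FOLLOW(S) using the standard algorithm.
FOLLOW(S) starts with {$}.
FIRST(A) = {a}
FIRST(S) = {*, a}
FOLLOW(A) = {$, a}
FOLLOW(S) = {$, a}
Therefore, FOLLOW(S) = {$, a}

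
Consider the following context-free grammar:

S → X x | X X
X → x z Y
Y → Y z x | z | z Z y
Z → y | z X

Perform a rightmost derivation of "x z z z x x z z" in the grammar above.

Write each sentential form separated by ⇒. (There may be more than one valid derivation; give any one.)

S ⇒ X X ⇒ X x z Y ⇒ X x z z ⇒ x z Y x z z ⇒ x z Y z x x z z ⇒ x z z z x x z z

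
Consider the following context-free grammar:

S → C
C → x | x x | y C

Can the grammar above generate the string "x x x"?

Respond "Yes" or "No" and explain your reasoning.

No - no valid derivation exists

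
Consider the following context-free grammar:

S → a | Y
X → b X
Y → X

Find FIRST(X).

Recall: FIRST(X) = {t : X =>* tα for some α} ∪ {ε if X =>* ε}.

We compute FIRST(X) using the standard algorithm.
FIRST(S) = {a, b}
FIRST(X) = {b}
FIRST(Y) = {b}
Therefore, FIRST(X) = {b}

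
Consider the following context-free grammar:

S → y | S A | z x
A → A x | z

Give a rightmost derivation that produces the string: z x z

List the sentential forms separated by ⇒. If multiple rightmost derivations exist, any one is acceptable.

S ⇒ S A ⇒ S z ⇒ z x z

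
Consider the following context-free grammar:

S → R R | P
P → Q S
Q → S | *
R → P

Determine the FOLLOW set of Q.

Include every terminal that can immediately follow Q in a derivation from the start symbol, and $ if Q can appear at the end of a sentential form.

We compute FOLLOW(Q) using the standard algorithm.
FOLLOW(S) starts with {$}.
FIRST(P) = {*}
FIRST(Q) = {*}
FIRST(R) = {*}
FIRST(S) = {*}
FOLLOW(P) = {$, *}
FOLLOW(Q) = {*}
FOLLOW(R) = {$, *}
FOLLOW(S) = {$, *}
Therefore, FOLLOW(Q) = {*}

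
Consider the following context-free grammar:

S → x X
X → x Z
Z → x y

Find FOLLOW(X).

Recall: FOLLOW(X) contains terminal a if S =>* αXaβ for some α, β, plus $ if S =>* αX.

We compute FOLLOW(X) using the standard algorithm.
FOLLOW(S) starts with {$}.
FIRST(S) = {x}
FIRST(X) = {x}
FIRST(Z) = {x}
FOLLOW(S) = {$}
FOLLOW(X) = {$}
FOLLOW(Z) = {$}
Therefore, FOLLOW(X) = {$}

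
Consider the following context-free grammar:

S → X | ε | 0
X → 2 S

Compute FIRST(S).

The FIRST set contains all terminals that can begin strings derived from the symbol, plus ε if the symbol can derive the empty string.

We compute FIRST(S) using the standard algorithm.
FIRST(S) = {0, 2, ε}
FIRST(X) = {2}
Therefore, FIRST(S) = {0, 2, ε}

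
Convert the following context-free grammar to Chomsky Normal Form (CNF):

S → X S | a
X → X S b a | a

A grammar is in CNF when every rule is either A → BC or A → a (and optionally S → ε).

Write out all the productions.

S → a; TB → b; TA → a; X → a; S → X S; X → X X0; X0 → S X1; X1 → TB TA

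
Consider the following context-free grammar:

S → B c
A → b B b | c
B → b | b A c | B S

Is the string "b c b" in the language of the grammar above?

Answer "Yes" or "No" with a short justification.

No - no valid derivation exists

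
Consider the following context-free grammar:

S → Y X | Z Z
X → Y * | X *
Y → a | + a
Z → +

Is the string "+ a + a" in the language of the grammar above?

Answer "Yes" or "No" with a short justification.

No - no valid derivation exists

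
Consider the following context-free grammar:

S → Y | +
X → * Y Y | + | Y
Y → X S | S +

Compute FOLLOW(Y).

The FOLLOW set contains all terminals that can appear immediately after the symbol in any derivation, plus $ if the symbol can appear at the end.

We compute FOLLOW(Y) using the standard algorithm.
FOLLOW(S) starts with {$}.
FIRST(S) = {*, +}
FIRST(X) = {*, +}
FIRST(Y) = {*, +}
FOLLOW(S) = {$, *, +}
FOLLOW(X) = {*, +}
FOLLOW(Y) = {$, *, +}
Therefore, FOLLOW(Y) = {$, *, +}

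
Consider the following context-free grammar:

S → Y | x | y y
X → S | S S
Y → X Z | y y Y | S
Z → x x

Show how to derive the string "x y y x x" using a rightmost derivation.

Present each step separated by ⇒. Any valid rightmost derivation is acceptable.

S ⇒ Y ⇒ X Z ⇒ X x x ⇒ S S x x ⇒ S y y x x ⇒ x y y x x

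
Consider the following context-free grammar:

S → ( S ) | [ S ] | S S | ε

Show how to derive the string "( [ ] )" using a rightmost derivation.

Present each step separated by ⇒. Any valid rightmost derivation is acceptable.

S ⇒ ( S ) ⇒ ( [ S ] ) ⇒ ( [ ] )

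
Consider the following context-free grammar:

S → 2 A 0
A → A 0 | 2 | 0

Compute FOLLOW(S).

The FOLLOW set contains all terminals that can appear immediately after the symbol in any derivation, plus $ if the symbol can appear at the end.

We compute FOLLOW(S) using the standard algorithm.
FOLLOW(S) starts with {$}.
FIRST(A) = {0, 2}
FIRST(S) = {2}
FOLLOW(A) = {0}
FOLLOW(S) = {$}
Therefore, FOLLOW(S) = {$}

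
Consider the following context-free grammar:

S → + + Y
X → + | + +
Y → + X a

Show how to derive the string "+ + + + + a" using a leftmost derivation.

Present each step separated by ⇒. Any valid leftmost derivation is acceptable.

S ⇒ + + Y ⇒ + + + X a ⇒ + + + + + a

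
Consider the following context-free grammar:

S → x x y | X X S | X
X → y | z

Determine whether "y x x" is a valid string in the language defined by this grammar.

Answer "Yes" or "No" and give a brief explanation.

No - no valid derivation exists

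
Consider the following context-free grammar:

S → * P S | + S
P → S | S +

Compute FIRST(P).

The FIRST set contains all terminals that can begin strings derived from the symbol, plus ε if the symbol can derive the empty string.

We compute FIRST(P) using the standard algorithm.
FIRST(P) = {*, +}
FIRST(S) = {*, +}
Therefore, FIRST(P) = {*, +}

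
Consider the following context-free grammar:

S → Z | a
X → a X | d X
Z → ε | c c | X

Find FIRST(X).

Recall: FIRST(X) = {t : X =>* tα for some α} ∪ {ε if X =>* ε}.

We compute FIRST(X) using the standard algorithm.
FIRST(S) = {a, c, d, ε}
FIRST(X) = {a, d}
FIRST(Z) = {a, c, d, ε}
Therefore, FIRST(X) = {a, d}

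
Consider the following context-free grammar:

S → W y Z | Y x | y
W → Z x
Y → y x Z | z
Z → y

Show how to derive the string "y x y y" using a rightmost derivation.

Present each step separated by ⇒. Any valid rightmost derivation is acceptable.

S ⇒ W y Z ⇒ W y y ⇒ Z x y y ⇒ y x y y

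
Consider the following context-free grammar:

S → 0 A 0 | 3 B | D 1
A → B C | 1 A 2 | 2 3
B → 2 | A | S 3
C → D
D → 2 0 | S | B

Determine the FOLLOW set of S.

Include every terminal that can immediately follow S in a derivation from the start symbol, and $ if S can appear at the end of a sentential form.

We compute FOLLOW(S) using the standard algorithm.
FOLLOW(S) starts with {$}.
FIRST(A) = {0, 1, 2, 3}
FIRST(B) = {0, 1, 2, 3}
FIRST(C) = {0, 1, 2, 3}
FIRST(D) = {0, 1, 2, 3}
FIRST(S) = {0, 1, 2, 3}
FOLLOW(A) = {$, 0, 1, 2, 3}
FOLLOW(B) = {$, 0, 1, 2, 3}
FOLLOW(C) = {$, 0, 1, 2, 3}
FOLLOW(D) = {$, 0, 1, 2, 3}
FOLLOW(S) = {$, 0, 1, 2, 3}
Therefore, FOLLOW(S) = {$, 0, 1, 2, 3}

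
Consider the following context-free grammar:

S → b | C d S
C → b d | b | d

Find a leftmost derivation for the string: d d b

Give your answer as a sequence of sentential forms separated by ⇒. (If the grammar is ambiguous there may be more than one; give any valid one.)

S ⇒ C d S ⇒ d d S ⇒ d d b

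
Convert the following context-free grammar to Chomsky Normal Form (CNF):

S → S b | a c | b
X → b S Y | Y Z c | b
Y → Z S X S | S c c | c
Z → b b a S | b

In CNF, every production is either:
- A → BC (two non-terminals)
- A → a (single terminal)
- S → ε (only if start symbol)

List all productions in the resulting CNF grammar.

TB → b; TA → a; TC → c; S → b; X → b; Y → c; Z → b; S → S TB; S → TA TC; X → TB X0; X0 → S Y; X → Y X1; X1 → Z TC; Y → Z X2; X2 → S X3; X3 → X S; Y → S X4; X4 → TC TC; Z → TB X5; X5 → TB X6; X6 → TA S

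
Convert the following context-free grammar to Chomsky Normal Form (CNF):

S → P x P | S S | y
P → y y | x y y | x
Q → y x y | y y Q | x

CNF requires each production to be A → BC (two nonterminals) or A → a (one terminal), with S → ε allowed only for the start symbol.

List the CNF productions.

TX → x; S → y; TY → y; P → x; Q → x; S → P X0; X0 → TX P; S → S S; P → TY TY; P → TX X1; X1 → TY TY; Q → TY X2; X2 → TX TY; Q → TY X3; X3 → TY Q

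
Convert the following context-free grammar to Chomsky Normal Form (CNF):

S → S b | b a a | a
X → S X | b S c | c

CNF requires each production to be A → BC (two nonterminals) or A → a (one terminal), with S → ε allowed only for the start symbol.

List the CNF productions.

TB → b; TA → a; S → a; TC → c; X → c; S → S TB; S → TB X0; X0 → TA TA; X → S X; X → TB X1; X1 → S TC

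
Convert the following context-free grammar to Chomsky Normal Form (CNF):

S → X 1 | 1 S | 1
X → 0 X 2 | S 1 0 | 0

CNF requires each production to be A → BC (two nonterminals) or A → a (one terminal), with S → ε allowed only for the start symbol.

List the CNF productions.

T1 → 1; S → 1; T0 → 0; T2 → 2; X → 0; S → X T1; S → T1 S; X → T0 X0; X0 → X T2; X → S X1; X1 → T1 T0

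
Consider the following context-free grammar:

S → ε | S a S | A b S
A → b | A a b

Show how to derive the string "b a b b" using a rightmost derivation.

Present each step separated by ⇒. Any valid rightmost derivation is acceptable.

S ⇒ A b S ⇒ A b ⇒ A a b b ⇒ b a b b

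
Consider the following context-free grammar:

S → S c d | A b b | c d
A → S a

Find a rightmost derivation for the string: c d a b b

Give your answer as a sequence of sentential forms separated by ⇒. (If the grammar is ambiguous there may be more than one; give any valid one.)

S ⇒ A b b ⇒ S a b b ⇒ c d a b b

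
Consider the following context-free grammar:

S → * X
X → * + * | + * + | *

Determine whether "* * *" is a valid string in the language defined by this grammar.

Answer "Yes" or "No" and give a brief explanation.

No - no valid derivation exists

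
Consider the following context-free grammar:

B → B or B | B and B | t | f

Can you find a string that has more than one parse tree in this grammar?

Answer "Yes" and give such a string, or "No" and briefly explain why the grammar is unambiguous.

Yes - the string 't and t and t and f' has two distinct parse trees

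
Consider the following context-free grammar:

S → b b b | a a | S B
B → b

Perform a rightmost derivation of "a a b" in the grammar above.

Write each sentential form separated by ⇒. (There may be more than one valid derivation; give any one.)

S ⇒ S B ⇒ S b ⇒ a a b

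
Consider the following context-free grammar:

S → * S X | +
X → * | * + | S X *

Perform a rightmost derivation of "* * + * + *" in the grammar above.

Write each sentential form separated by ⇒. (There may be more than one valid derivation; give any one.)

S ⇒ * S X ⇒ * S * ⇒ * * S X * ⇒ * * S * + * ⇒ * * + * + *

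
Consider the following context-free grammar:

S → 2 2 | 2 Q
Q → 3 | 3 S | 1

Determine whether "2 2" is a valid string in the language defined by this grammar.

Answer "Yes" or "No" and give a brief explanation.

Yes - a valid derivation exists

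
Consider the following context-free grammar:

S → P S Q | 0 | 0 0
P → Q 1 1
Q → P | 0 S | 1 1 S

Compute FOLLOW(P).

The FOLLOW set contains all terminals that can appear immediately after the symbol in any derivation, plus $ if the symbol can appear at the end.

We compute FOLLOW(P) using the standard algorithm.
FOLLOW(S) starts with {$}.
FIRST(P) = {0, 1}
FIRST(Q) = {0, 1}
FIRST(S) = {0, 1}
FOLLOW(P) = {$, 0, 1}
FOLLOW(Q) = {$, 0, 1}
FOLLOW(S) = {$, 0, 1}
Therefore, FOLLOW(P) = {$, 0, 1}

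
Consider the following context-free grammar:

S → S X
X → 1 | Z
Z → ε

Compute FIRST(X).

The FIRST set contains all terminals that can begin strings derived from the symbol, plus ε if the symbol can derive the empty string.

We compute FIRST(X) using the standard algorithm.
FIRST(S) = {}
FIRST(X) = {1, ε}
FIRST(Z) = {ε}
Therefore, FIRST(X) = {1, ε}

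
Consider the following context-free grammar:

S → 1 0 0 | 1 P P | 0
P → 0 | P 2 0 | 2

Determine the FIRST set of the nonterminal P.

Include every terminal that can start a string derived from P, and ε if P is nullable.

We compute FIRST(P) using the standard algorithm.
FIRST(P) = {0, 2}
FIRST(S) = {0, 1}
Therefore, FIRST(P) = {0, 2}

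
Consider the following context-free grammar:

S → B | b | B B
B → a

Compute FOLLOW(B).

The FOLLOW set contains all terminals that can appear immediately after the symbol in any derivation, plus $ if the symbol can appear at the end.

We compute FOLLOW(B) using the standard algorithm.
FOLLOW(S) starts with {$}.
FIRST(B) = {a}
FIRST(S) = {a, b}
FOLLOW(B) = {$, a}
FOLLOW(S) = {$}
Therefore, FOLLOW(B) = {$, a}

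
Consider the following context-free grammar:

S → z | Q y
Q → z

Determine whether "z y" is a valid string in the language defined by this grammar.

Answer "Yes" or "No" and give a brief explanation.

Yes - a valid derivation exists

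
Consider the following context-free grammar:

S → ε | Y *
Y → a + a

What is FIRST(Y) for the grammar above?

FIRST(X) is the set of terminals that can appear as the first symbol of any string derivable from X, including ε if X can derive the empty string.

We compute FIRST(Y) using the standard algorithm.
FIRST(S) = {a, ε}
FIRST(Y) = {a}
Therefore, FIRST(Y) = {a}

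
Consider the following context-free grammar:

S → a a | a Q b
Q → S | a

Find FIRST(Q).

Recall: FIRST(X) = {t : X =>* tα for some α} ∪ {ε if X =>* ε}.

We compute FIRST(Q) using the standard algorithm.
FIRST(Q) = {a}
FIRST(S) = {a}
Therefore, FIRST(Q) = {a}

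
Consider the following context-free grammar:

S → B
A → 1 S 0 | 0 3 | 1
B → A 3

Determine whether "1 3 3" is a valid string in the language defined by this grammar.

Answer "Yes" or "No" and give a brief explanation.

No - no valid derivation exists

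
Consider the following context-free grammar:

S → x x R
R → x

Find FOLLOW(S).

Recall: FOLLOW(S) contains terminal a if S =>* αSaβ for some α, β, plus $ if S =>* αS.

We compute FOLLOW(S) using the standard algorithm.
FOLLOW(S) starts with {$}.
FIRST(R) = {x}
FIRST(S) = {x}
FOLLOW(R) = {$}
FOLLOW(S) = {$}
Therefore, FOLLOW(S) = {$}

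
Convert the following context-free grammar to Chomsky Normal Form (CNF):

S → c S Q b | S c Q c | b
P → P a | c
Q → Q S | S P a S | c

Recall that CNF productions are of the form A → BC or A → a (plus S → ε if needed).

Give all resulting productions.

TC → c; TB → b; S → b; TA → a; P → c; Q → c; S → TC X0; X0 → S X1; X1 → Q TB; S → S X2; X2 → TC X3; X3 → Q TC; P → P TA; Q → Q S; Q → S X4; X4 → P X5; X5 → TA S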